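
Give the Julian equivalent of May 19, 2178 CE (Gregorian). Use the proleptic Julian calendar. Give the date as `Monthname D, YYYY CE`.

May 5, 2178 CE

For dates in this range the Gregorian date is 14 days ahead of the Julian.
19 May 2178 Gregorian − 14 days → 5 May 2178 Julian.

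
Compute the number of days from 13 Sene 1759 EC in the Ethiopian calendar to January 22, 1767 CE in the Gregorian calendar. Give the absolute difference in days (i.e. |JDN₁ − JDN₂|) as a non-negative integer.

147

First date → JDN 2366612; second date → JDN 2366465.
The interval is |2366612 − 2366465| = 147 days.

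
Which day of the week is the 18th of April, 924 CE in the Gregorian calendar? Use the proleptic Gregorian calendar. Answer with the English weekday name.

Tuesday

JDN 2058652 mod 7 = 1, and JDN 0 was a Monday, so this is a Tuesday.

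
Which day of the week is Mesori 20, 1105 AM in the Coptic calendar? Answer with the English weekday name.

In the proleptic Gregorian calendar this is 21 August 1389 (JDN 2228615).
2228615 ≡ 4 (mod 7); counting from Monday = 0 gives Friday.

Friday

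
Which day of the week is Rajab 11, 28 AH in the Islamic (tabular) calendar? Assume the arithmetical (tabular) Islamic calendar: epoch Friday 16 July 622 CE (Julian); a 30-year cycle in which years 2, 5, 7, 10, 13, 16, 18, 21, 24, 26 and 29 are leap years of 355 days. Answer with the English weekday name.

Tuesday

Equivalently 3 April 649 Gregorian, JDN 1958195.
JDN 1958195 mod 7 = 1, and JDN 0 was a Monday, so this is a Tuesday.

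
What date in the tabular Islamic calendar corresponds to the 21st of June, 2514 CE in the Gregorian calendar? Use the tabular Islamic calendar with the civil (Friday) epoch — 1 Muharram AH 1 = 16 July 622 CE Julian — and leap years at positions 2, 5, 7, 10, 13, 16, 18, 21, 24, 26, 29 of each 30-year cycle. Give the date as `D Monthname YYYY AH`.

Both dates share Julian Day Number 2639451; in the tabular Islamic calendar that is 26 Dhu al-Hijjah 1950 AH.

26 Dhu al-Hijjah 1950 AH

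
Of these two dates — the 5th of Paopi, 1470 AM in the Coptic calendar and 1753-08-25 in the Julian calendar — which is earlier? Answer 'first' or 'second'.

The two dates have Julian Day Numbers 2361616 and 2361578 respectively.
Since 2361578 < 2361616, the second date comes first.

second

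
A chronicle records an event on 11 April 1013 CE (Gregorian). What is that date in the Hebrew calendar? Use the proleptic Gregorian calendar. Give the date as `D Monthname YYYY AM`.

22 Nisan 4773 AM

Julian Day Number of the source date = 2091151.
Converting JDN 2091151 to the Hebrew calendar gives 22 Nisan 4773 AM.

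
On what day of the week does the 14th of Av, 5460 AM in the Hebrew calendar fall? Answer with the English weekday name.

In the Gregorian calendar this is 30 July 1700 (JDN 2342183).
2342183 ≡ 4 (mod 7); counting from Monday = 0 gives Friday.

Friday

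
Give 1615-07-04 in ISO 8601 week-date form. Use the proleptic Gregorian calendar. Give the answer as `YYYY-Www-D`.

The weekday is Saturday (ISO weekday 6).
That Saturday belongs to ISO week 27 of ISO year 1615.

1615-W27-6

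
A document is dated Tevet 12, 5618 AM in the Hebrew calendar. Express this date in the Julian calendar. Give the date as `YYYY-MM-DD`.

1857-12-17

Julian Day Number of the source date = 2399678.
Converting JDN 2399678 to the Julian calendar gives 17 December 1857 CE.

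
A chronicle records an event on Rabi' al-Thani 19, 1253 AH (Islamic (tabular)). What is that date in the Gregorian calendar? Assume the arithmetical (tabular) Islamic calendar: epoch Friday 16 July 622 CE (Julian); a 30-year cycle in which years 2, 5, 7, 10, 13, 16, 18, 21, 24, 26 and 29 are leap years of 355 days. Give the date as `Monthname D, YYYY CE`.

Both dates share Julian Day Number 2392214; in the Gregorian calendar that is 23 July 1837 CE.

July 23, 1837 CE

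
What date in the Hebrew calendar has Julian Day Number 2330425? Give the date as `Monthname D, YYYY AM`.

The Gregorian equivalent of JDN 2330425 is 20 May 1668.
In the Hebrew calendar that day is Sivan 10, 5428 AM.

Sivan 10, 5428 AM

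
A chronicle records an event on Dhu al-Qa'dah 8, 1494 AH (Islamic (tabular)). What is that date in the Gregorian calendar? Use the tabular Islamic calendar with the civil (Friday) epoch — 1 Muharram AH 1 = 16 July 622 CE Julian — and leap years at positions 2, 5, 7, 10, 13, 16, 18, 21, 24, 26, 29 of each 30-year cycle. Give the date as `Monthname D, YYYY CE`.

Julian Day Number of the source date = 2477811.
Converting JDN 2477811 to the Gregorian calendar gives 30 November 2071 CE.

November 30, 2071 CE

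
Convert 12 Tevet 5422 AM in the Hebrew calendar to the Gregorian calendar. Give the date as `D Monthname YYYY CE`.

Both dates share Julian Day Number 2328096; in the Gregorian calendar that is 3 January 1662 CE.

3 January 1662 CE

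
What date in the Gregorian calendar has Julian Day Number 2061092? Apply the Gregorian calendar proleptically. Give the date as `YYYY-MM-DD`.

Counting from JDN 2299161 = 15 Oct 1582 gives an offset of -238069 days.

0930-12-23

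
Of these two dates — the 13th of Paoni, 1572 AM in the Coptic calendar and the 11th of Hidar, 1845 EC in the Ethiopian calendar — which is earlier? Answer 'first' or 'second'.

The two dates have Julian Day Numbers 2399120 and 2397812 respectively.
Since 2397812 < 2399120, the second date comes first.

second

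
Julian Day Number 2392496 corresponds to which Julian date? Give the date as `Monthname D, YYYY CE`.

April 19, 1838 CE

The Gregorian equivalent of JDN 2392496 is 1 May 1838.
In the Julian calendar that day is April 19, 1838 CE.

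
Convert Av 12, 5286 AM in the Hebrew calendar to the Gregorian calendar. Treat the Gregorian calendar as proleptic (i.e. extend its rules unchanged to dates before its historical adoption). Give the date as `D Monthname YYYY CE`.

1 August 1526 CE

Julian Day Number of the source date = 2278632.
Converting JDN 2278632 to the Gregorian calendar gives 1 August 1526 CE.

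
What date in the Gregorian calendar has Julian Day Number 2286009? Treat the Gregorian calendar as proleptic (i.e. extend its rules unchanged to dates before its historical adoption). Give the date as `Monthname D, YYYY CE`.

JDN 2451545 is 1 Jan 2000; 2286009 is −165536 days from there.

October 12, 1546 CE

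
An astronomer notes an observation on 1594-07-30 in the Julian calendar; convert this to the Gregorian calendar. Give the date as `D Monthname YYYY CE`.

9 August 1594 CE

At this point the Julian calendar is 10 days behind the Gregorian.
30 July 1594 Julian + 10 days → 9 August 1594 Gregorian.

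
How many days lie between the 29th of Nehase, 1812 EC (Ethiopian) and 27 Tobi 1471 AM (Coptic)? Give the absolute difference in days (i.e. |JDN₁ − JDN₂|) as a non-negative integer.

23954

First date → JDN 2386047; second date → JDN 2362093.
The interval is |2386047 − 2362093| = 23954 days.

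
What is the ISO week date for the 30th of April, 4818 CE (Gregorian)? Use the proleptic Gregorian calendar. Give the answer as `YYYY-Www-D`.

4818-W18-1

The weekday is Monday (ISO weekday 1).
That Monday belongs to ISO week 18 of ISO year 4818.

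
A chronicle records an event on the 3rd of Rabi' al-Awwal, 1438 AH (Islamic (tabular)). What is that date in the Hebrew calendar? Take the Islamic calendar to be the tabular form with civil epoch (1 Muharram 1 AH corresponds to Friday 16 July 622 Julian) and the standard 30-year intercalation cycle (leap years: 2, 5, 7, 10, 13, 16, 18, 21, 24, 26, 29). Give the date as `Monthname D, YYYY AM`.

Julian Day Number of the source date = 2457726.
Converting JDN 2457726 to the Hebrew calendar gives 3 Kislev 5777 AM.

Kislev 3, 5777 AM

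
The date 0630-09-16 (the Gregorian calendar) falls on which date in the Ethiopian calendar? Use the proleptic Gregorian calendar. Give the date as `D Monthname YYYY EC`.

16 Meskerem 623 EC

Julian Day Number of the source date = 1951421.
Converting JDN 1951421 to the Ethiopian calendar gives 16 Meskerem 623 EC.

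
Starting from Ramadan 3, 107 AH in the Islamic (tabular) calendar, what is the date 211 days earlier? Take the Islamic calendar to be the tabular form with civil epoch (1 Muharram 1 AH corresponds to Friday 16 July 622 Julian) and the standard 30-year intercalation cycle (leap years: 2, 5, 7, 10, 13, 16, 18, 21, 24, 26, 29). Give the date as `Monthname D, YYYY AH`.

Counting 211 days back from JDN 1986241 reaches JDN 1986030, which is Muharram 28, 107 AH.

Muharram 28, 107 AH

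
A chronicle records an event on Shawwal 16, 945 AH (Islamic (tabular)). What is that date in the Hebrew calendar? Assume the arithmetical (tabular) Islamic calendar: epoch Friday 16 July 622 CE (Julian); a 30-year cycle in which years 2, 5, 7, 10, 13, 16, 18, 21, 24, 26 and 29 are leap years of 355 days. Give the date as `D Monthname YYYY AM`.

17 Adar II 5299 AM

Julian Day Number of the source date = 2283243.
Converting JDN 2283243 to the Hebrew calendar gives 17 Adar II 5299 AM.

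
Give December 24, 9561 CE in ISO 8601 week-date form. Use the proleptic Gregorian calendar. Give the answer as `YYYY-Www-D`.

9561-W51-7

The weekday is Sunday (ISO weekday 7).
That Sunday belongs to ISO week 51 of ISO year 9561.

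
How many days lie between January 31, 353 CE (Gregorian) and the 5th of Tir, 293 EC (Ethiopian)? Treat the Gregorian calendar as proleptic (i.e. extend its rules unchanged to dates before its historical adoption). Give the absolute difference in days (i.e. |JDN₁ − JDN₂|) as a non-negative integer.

19023

First date → JDN 1850021; second date → JDN 1830998.
The interval is |1850021 − 1830998| = 19023 days.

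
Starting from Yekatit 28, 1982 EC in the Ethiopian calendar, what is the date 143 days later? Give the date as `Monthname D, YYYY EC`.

Hamle 21, 1982 EC

Counting 143 days forward from JDN 2447958 reaches JDN 2448101, which is Hamle 21, 1982 EC.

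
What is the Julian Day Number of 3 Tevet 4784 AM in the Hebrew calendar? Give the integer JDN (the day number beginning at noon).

In the proleptic Gregorian calendar the same day is 25 December 1023.
JDN 2299161 is 15 October 1582 CE (Gregorian); the target day is −204100 days from there, so JDN = 2095061.

2095061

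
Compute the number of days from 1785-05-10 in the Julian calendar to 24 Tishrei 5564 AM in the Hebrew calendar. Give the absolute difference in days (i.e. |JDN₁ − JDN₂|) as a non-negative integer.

6715

JDN of the first date = 2373159.
JDN of the second date = 2379874.
|2379874 − 2373159| = 6715.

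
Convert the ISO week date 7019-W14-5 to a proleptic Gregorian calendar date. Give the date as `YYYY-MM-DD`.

ISO week 1 of 7019 is the week containing the first Thursday of 7019.
Week 14, day 5 (Friday) lands on 7019-04-09.

7019-04-09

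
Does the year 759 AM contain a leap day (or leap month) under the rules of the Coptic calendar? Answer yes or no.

yes

759 mod 4 = 3; in the Coptic calendar a year is leap when year mod 4 = 3, so it is a leap year.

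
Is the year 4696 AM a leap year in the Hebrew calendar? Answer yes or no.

Hebrew year 4696 is year 3 of its 19-year Metonic cycle; leap years are at positions 3, 6, 8, 11, 14, 17, 19, so it is a leap year (13 months).

yes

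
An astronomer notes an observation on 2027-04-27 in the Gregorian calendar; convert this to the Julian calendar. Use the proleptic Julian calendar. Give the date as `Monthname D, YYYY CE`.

For dates in this range the Gregorian date is 13 days ahead of the Julian.
27 April 2027 Gregorian − 13 days → 14 April 2027 Julian.

April 14, 2027 CE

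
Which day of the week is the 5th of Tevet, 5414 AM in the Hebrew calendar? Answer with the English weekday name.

This is JDN 2325165 (25 December 1653 Gregorian).
2325165 ≡ 3 (mod 7); counting from Monday = 0 gives Thursday.

Thursday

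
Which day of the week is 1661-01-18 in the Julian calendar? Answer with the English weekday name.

Friday

This is JDN 2327756 (28 January 1661 Gregorian).
JDN 2327756 mod 7 = 4, and JDN 0 was a Monday, so this is a Friday.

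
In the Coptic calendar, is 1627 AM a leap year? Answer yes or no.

1627 mod 4 = 3; in the Coptic calendar a year is leap when year mod 4 = 3, so it is a leap year.

yes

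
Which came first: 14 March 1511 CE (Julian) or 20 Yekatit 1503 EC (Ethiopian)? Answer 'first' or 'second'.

second

First date → JDN 2273023; second date → JDN 2272995.
JDN 2272995 < JDN 2273023, so the second date is earlier.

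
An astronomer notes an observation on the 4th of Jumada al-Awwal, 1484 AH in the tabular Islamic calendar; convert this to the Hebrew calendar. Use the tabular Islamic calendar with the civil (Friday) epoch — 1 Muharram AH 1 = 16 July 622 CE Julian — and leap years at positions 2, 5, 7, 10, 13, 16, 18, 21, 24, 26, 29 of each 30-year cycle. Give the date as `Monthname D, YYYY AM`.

Julian Day Number of the source date = 2474087.
Converting JDN 2474087 to the Hebrew calendar gives 5 Tishrei 5822 AM.

Tishrei 5, 5822 AM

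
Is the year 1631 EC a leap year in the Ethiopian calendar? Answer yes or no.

yes

1631 mod 4 = 3; in the Ethiopian calendar a year is leap when year mod 4 = 3, so it is a leap year.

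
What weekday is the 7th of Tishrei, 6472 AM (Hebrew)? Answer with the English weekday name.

Wednesday

This is JDN 2711515 (11 October 2711 Gregorian).
2711515 ≡ 2 (mod 7); counting from Monday = 0 gives Wednesday.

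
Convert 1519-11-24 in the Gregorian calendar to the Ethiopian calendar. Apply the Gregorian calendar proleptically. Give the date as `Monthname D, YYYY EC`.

Julian Day Number of the source date = 2276190.
Converting JDN 2276190 to the Ethiopian calendar gives 17 Hidar 1512 EC.

Hidar 17, 1512 EC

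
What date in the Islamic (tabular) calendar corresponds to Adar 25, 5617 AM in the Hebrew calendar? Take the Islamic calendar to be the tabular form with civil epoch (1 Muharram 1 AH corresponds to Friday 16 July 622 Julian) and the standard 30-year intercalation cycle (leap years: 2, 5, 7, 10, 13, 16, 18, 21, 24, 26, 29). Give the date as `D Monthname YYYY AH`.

The source date corresponds to 21 March 1857 in the Gregorian calendar (JDN 2399395).
That day falls on 25 Rajab 1273 AH in the tabular Islamic calendar.

25 Rajab 1273 AH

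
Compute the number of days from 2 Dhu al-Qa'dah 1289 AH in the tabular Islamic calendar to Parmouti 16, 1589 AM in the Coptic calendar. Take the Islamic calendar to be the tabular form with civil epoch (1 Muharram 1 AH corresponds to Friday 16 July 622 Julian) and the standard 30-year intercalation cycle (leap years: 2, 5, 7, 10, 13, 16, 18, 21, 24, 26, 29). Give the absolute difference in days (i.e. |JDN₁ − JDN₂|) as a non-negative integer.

JDN of the first date = 2405160.
JDN of the second date = 2405272.
|2405272 − 2405160| = 112.

112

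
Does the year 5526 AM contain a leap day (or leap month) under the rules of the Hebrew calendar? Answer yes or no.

Hebrew year 5526 is year 16 of its 19-year Metonic cycle; leap years are at positions 3, 6, 8, 11, 14, 17, 19, so it is a common year (12 months).

no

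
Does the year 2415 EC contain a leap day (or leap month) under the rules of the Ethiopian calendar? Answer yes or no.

2415 mod 4 = 3; in the Ethiopian calendar a year is leap when year mod 4 = 3, so it is a leap year.

yes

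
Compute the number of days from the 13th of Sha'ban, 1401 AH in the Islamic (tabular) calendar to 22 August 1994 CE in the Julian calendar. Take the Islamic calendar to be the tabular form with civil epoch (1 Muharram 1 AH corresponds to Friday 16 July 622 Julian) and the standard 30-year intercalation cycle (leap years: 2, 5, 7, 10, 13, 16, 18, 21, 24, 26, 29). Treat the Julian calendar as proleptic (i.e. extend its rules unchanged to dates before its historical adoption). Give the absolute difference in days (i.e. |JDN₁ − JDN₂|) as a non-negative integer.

First date → JDN 2444772; second date → JDN 2449600.
The interval is |2444772 − 2449600| = 4828 days.

4828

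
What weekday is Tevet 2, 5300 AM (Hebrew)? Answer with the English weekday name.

This is JDN 2283524 (23 December 1539 Gregorian).
Since JDN mod 7 = 5 (0 = Monday), the day is Saturday.

Saturday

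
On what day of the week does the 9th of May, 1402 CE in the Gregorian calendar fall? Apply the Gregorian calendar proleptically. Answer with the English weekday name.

JDN 2233258 mod 7 = 6, and JDN 0 was a Monday, so this is a Sunday.

Sunday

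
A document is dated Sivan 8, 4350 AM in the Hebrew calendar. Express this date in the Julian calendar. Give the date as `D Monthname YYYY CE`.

17 May 590 CE

The source date corresponds to 19 May 590 in the proleptic Gregorian calendar (JDN 1936692).
That day falls on 17 May 590 CE in the Julian calendar.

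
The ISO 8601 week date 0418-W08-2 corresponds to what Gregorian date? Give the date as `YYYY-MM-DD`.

0418-02-20

ISO week 1 of 418 is the week containing the first Thursday of 418.
Week 8, day 2 (Tuesday) lands on 0418-02-20.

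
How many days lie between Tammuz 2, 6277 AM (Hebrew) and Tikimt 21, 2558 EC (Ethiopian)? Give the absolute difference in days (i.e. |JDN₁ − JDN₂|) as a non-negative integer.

17666

JDN of the first date = 2640549.
JDN of the second date = 2658215.
|2658215 − 2640549| = 17666.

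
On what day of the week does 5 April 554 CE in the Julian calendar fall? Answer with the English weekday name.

Equivalently 7 April 554 Gregorian, JDN 1923501.
JDN 1923501 mod 7 = 6, and JDN 0 was a Monday, so this is a Sunday.

Sunday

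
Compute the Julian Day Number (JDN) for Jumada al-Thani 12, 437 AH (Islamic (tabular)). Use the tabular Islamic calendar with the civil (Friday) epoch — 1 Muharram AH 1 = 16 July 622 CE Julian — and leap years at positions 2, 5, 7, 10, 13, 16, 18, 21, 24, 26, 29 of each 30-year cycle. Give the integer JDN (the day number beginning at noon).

Equivalently 31 December 1045 (proleptic Gregorian).
JDN 2299161 is 15 October 1582 CE (Gregorian); the target day is −196058 days from there, so JDN = 2103103.

2103103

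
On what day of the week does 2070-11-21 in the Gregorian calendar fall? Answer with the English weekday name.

Friday

2477437 ≡ 4 (mod 7); counting from Monday = 0 gives Friday.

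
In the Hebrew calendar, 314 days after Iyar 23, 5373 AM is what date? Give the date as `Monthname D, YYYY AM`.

Nisan 14, 5374 AM

The starting date is JDN 2310330; 2310330 + 314 = 2310644.
JDN 2310644 corresponds to Nisan 14, 5374 AM.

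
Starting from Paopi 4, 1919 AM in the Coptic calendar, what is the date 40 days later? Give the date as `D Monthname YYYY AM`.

Counting 40 days forward from JDN 2525612 reaches JDN 2525652, which is 14 Hathor 1919 AM.

14 Hathor 1919 AM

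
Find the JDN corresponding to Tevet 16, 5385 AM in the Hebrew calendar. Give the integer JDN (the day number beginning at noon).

2314574

In the Gregorian calendar the same day is 26 December 1624.
JDN 2400001 is 17 November 1858 CE (Gregorian), MJD 0; the target day is −85427 days from there, so JDN = 2314574.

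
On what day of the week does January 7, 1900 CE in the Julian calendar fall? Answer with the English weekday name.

This is JDN 2415039 (19 January 1900 Gregorian).
JDN 2415039 mod 7 = 4, and JDN 0 was a Monday, so this is a Friday.

Friday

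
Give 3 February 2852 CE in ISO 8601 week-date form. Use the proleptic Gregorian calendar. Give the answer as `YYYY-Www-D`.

2852-W05-6

The weekday is Saturday (ISO weekday 6).
That Saturday belongs to ISO week 5 of ISO year 2852.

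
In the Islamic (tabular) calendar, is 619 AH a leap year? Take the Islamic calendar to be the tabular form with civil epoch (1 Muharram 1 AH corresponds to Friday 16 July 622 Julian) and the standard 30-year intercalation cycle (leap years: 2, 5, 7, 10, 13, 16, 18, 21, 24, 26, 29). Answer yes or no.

no

Year 619 AH is year 19 of its 30-year cycle; leap positions are 2, 5, 7, 10, 13, 16, 18, 21, 24, 26, 29, so it is a common year (354 days).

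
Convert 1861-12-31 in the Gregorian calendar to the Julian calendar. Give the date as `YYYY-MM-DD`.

The Julian–Gregorian offset here is 12 days (Julian trailing).
31 December 1861 Gregorian − 12 days → 19 December 1861 Julian.

1861-12-19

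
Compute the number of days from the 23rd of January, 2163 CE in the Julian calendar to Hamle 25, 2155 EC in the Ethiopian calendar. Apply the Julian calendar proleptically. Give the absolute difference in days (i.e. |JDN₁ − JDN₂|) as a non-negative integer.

JDN of the first date = 2511116.
JDN of the second date = 2511293.
|2511293 − 2511116| = 177.

177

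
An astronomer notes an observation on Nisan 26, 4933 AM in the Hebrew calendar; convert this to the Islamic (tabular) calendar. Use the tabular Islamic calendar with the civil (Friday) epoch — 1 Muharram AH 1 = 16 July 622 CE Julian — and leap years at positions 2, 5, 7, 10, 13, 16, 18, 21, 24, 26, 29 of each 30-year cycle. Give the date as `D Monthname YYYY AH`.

25 Sha'ban 568 AH

Julian Day Number of the source date = 2149597.
Converting JDN 2149597 to the tabular Islamic calendar gives 25 Sha'ban 568 AH.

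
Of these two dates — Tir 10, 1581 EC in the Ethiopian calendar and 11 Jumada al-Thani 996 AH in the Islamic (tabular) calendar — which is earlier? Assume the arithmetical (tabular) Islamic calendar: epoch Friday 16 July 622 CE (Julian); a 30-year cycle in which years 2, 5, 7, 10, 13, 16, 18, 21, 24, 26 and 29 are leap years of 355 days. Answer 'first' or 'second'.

Converting both to JDN: 2301445 vs 2301193; the smaller is the second.

second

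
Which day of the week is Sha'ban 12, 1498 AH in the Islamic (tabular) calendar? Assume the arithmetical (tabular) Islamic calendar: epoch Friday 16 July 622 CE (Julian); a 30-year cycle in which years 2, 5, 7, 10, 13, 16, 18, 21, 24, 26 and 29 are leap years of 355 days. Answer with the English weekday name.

In the Gregorian calendar this is 26 July 2075 (JDN 2479145).
JDN 2479145 mod 7 = 4, and JDN 0 was a Monday, so this is a Friday.

Friday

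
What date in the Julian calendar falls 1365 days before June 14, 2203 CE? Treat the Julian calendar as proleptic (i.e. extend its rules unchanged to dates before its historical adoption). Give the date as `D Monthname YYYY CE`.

18 September 2199 CE

Counting 1365 days back from JDN 2525868 reaches JDN 2524503, which is 18 September 2199 CE.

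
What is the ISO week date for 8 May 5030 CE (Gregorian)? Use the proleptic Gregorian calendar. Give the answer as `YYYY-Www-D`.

The weekday is Saturday (ISO weekday 6).
That Saturday belongs to ISO week 18 of ISO year 5030.

5030-W18-6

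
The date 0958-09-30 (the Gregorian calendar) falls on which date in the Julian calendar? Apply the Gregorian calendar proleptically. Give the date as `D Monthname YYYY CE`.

25 September 958 CE

The Julian–Gregorian offset here is 5 days (Julian trailing).
30 September 958 Gregorian − 5 days → 25 September 958 Julian.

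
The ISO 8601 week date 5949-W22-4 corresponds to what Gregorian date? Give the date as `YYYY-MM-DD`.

5949-06-02

ISO week 1 of 5949 is the week containing the first Thursday of 5949.
Week 22, day 4 (Thursday) lands on 5949-06-02.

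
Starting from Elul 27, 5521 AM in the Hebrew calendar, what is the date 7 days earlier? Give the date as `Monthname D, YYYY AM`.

JDN of Elul 27, 5521 AM = 2364521.
2364521 − 7 = 2364514.
JDN 2364514 in the Hebrew calendar is Elul 20, 5521 AM.

Elul 20, 5521 AM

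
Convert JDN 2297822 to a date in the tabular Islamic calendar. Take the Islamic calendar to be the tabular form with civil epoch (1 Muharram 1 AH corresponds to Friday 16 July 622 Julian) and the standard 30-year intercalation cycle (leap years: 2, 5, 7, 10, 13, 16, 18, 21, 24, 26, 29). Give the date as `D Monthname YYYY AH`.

The proleptic Gregorian equivalent of JDN 2297822 is 14 February 1579.
In the tabular Islamic calendar that day is 7 Dhu al-Hijjah 986 AH.

7 Dhu al-Hijjah 986 AH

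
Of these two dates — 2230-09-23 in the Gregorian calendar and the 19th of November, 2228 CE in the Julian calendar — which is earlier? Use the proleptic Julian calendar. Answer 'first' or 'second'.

second

First date → JDN 2535816; second date → JDN 2535158.
JDN 2535158 < JDN 2535816, so the second date is earlier.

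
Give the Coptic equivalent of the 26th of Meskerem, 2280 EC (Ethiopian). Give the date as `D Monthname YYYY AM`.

Julian Day Number of the source date = 2556651.
Converting JDN 2556651 to the Coptic calendar gives 26 Thout 2004 AM.

26 Thout 2004 AM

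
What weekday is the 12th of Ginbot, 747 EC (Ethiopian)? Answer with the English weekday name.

Wednesday

Equivalently 11 May 755 Gregorian, JDN 1996948.
JDN 1996948 mod 7 = 2, and JDN 0 was a Monday, so this is a Wednesday.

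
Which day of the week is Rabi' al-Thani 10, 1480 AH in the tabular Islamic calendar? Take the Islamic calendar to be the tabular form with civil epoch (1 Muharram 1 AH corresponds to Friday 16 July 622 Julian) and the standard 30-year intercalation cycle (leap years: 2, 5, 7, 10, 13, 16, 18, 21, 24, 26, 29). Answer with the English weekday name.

Equivalently 9 October 2057 Gregorian, JDN 2472646.
2472646 ≡ 1 (mod 7); counting from Monday = 0 gives Tuesday.

Tuesday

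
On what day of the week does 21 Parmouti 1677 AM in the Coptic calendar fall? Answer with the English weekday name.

Saturday

Equivalently 29 April 1961 Gregorian, JDN 2437419.
Since JDN mod 7 = 5 (0 = Monday), the day is Saturday.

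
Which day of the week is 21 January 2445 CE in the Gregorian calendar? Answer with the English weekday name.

Saturday

2614099 ≡ 5 (mod 7); counting from Monday = 0 gives Saturday.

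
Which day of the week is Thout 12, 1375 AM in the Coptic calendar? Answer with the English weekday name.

Thursday

In the Gregorian calendar this is 19 September 1658 (JDN 2326894).
2326894 ≡ 3 (mod 7); counting from Monday = 0 gives Thursday.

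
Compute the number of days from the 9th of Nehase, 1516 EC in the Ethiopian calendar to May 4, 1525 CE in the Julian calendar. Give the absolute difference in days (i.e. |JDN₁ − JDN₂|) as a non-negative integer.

JDN of the first date = 2277913.
JDN of the second date = 2278188.
|2278188 − 2277913| = 275.

275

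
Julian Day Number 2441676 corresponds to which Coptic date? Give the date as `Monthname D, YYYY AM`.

Koiak 15, 1689 AM

The Gregorian equivalent of JDN 2441676 is 24 December 1972.
In the Coptic calendar that day is Koiak 15, 1689 AM.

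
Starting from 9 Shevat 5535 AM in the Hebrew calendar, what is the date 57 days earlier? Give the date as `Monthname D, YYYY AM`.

JDN of 9 Shevat 5535 AM = 2369375.
2369375 − 57 = 2369318.
JDN 2369318 in the Hebrew calendar is Kislev 11, 5535 AM.

Kislev 11, 5535 AM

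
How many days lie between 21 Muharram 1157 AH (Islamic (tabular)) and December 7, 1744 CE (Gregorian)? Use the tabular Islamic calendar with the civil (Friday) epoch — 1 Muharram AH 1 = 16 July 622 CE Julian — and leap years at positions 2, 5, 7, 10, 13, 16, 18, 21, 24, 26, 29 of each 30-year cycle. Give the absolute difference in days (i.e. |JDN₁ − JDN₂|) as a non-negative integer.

276

First date → JDN 2358108; second date → JDN 2358384.
The interval is |2358108 − 2358384| = 276 days.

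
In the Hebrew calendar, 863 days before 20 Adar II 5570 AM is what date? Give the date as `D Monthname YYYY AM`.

13 Cheshvan 5568 AM

JDN of 20 Adar II 5570 AM = 2382233.
2382233 − 863 = 2381370.
JDN 2381370 in the Hebrew calendar is 13 Cheshvan 5568 AM.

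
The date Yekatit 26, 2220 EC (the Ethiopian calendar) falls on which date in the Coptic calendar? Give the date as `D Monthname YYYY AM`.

Julian Day Number of the source date = 2534886.
Converting JDN 2534886 to the Coptic calendar gives 26 Meshir 1944 AM.

26 Meshir 1944 AM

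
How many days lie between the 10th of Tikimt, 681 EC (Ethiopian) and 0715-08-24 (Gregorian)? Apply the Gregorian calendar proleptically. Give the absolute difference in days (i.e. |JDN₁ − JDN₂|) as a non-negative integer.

9813

First date → JDN 1972630; second date → JDN 1982443.
The interval is |1972630 − 1982443| = 9813 days.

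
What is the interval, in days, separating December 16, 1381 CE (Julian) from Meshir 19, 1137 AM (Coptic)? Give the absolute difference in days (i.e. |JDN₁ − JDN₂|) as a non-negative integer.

14304

First date → JDN 2225818; second date → JDN 2240122.
The interval is |2225818 − 2240122| = 14304 days.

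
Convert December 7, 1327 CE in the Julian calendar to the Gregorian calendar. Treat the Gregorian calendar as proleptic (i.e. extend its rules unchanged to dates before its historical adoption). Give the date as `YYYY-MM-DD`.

At this point the Julian calendar is 8 days behind the Gregorian.
7 December 1327 Julian + 8 days → 15 December 1327 Gregorian.

1327-12-15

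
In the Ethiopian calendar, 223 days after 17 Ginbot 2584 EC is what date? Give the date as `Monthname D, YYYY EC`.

Tahsas 25, 2585 EC

The starting date is JDN 2667918; 2667918 + 223 = 2668141.
JDN 2668141 corresponds to Tahsas 25, 2585 EC.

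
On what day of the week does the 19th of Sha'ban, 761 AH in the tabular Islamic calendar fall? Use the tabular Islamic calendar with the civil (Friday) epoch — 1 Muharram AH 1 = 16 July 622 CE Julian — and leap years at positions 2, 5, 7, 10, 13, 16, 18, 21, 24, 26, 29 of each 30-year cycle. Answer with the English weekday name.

Sunday

This is JDN 2217984 (13 July 1360 Gregorian).
2217984 ≡ 6 (mod 7); counting from Monday = 0 gives Sunday.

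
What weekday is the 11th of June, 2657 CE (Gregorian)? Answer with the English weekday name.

Thursday

Since JDN mod 7 = 3 (0 = Monday), the day is Thursday.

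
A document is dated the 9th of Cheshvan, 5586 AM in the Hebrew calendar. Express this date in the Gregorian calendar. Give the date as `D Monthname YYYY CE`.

Both dates share Julian Day Number 2387921; in the Gregorian calendar that is 21 October 1825 CE.

21 October 1825 CE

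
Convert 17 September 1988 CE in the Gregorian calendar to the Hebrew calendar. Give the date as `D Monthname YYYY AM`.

Both dates share Julian Day Number 2447422; in the Hebrew calendar that is 6 Tishrei 5749 AM.

6 Tishrei 5749 AM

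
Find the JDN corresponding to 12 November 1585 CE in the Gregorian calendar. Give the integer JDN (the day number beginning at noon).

JDN 2400001 is 17 November 1858 CE (Gregorian), MJD 0; the target day is −99716 days from there, so JDN = 2300285.

2300285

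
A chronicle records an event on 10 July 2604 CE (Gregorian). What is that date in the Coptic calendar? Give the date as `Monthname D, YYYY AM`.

Paoni 28, 2320 AM

Julian Day Number of the source date = 2672342.
Converting JDN 2672342 to the Coptic calendar gives 28 Paoni 2320 AM.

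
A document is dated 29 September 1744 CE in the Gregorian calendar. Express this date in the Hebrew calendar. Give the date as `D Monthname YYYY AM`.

23 Tishrei 5505 AM

Julian Day Number of the source date = 2358315.
Converting JDN 2358315 to the Hebrew calendar gives 23 Tishrei 5505 AM.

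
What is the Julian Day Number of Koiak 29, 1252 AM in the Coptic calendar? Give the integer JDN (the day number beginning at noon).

In the proleptic Gregorian calendar the same day is 5 January 1536.
JDN 2400001 is 17 November 1858 CE (Gregorian), MJD 0; the target day is −117925 days from there, so JDN = 2282076.

2282076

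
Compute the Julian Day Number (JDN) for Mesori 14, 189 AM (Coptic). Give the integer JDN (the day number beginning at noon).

1894040

In the proleptic Gregorian calendar the same day is 8 August 473.
JDN 2451545 is 1 January 2000 CE (Gregorian); the target day is −557505 days from there, so JDN = 1894040.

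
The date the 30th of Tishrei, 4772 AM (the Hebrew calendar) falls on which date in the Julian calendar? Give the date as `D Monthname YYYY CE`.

30 September 1011 CE

Julian Day Number of the source date = 2090598.
Converting JDN 2090598 to the Julian calendar gives 30 September 1011 CE.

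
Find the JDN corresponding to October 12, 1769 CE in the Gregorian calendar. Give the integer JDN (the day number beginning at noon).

JDN 2400001 is 17 November 1858 CE (Gregorian), MJD 0; the target day is −32542 days from there, so JDN = 2367459.

2367459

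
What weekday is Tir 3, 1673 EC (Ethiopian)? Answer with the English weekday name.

In the Gregorian calendar this is 8 January 1681 (JDN 2335041).
JDN 2335041 mod 7 = 2, and JDN 0 was a Monday, so this is a Wednesday.

Wednesday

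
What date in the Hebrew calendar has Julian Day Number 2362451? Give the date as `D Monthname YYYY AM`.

24 Shevat 5516 AM

JDN 2362451 is 26 January 1756 in the Gregorian calendar.
In the Hebrew calendar that day is 24 Shevat 5516 AM.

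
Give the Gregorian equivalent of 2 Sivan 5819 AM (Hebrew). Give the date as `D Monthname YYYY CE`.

14 May 2059 CE

Both dates share Julian Day Number 2473228; in the Gregorian calendar that is 14 May 2059 CE.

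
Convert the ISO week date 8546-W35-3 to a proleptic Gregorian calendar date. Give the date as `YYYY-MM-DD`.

ISO week 1 of 8546 is the week containing the first Thursday of 8546.
Week 35, day 3 (Wednesday) lands on 8546-08-31.

8546-08-31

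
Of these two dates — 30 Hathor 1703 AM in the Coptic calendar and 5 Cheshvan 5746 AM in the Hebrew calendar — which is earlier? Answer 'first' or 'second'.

The two dates have Julian Day Numbers 2446774 and 2446359 respectively.
Since 2446359 < 2446774, the second date comes first.

second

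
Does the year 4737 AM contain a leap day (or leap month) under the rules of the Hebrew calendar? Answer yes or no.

yes

Hebrew year 4737 is year 6 of its 19-year Metonic cycle; leap years are at positions 3, 6, 8, 11, 14, 17, 19, so it is a leap year (13 months).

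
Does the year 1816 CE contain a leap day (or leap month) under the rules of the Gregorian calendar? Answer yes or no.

yes

1816 is divisible by 4 and not by 100, so it is a leap year.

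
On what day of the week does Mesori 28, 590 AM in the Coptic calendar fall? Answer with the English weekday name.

Saturday

This is JDN 2040519 (25 August 874 Gregorian).
Since JDN mod 7 = 5 (0 = Monday), the day is Saturday.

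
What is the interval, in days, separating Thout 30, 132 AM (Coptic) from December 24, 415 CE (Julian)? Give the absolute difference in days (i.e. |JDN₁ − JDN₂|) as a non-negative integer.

87

First date → JDN 1872907; second date → JDN 1872994.
The interval is |1872907 − 1872994| = 87 days.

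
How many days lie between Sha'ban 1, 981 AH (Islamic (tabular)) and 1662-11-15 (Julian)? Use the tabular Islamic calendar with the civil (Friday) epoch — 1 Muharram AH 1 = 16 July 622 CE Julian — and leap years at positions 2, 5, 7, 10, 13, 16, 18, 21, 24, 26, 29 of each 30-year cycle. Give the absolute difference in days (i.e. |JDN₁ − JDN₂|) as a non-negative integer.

32496

First date → JDN 2295926; second date → JDN 2328422.
The interval is |2295926 − 2328422| = 32496 days.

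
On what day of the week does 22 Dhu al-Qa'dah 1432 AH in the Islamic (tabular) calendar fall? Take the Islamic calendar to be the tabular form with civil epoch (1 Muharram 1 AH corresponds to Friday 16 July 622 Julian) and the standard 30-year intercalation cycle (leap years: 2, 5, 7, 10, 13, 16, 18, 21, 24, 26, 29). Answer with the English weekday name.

In the Gregorian calendar this is 20 October 2011 (JDN 2455855).
Since JDN mod 7 = 3 (0 = Monday), the day is Thursday.

Thursday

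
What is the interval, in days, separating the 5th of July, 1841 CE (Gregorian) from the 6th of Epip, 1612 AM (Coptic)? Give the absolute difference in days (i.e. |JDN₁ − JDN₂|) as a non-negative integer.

First date → JDN 2393657; second date → JDN 2413753.
The interval is |2393657 − 2413753| = 20096 days.

20096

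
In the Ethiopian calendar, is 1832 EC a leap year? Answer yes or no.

no

1832 mod 4 = 0; in the Ethiopian calendar a year is leap when year mod 4 = 3, so it is a common year.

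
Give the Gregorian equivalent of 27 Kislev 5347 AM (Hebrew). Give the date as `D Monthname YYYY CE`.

8 December 1586 CE

Both dates share Julian Day Number 2300676; in the Gregorian calendar that is 8 December 1586 CE.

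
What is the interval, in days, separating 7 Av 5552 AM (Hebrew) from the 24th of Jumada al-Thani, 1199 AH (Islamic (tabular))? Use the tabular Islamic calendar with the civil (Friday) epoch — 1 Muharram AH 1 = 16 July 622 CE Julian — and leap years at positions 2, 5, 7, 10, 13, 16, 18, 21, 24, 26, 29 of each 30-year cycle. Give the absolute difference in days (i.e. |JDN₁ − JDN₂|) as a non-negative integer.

First date → JDN 2375782; second date → JDN 2373142.
The interval is |2375782 − 2373142| = 2640 days.

2640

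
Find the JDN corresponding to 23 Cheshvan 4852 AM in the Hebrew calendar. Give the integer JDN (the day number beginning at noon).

In the proleptic Gregorian calendar the same day is 13 November 1091.
JDN 2451545 is 1 January 2000 CE (Gregorian); the target day is −331689 days from there, so JDN = 2119856.

2119856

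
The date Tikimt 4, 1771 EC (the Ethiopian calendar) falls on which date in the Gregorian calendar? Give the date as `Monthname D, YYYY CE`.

Both dates share Julian Day Number 2370746; in the Gregorian calendar that is 12 October 1778 CE.

October 12, 1778 CE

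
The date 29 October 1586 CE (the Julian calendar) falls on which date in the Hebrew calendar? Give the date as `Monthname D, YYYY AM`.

Both dates share Julian Day Number 2300646; in the Hebrew calendar that is 27 Cheshvan 5347 AM.

Cheshvan 27, 5347 AM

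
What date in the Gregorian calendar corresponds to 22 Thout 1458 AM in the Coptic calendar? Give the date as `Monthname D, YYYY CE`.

September 30, 1741 CE

Julian Day Number of the source date = 2357220.
Converting JDN 2357220 to the Gregorian calendar gives 30 September 1741 CE.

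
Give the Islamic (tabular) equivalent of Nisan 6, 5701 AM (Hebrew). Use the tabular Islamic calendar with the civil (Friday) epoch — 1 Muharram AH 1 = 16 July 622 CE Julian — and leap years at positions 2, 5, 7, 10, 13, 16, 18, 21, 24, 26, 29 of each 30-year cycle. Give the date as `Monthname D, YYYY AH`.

Both dates share Julian Day Number 2430088; in the tabular Islamic calendar that is 6 Rabi' al-Awwal 1360 AH.

Rabi' al-Awwal 6, 1360 AH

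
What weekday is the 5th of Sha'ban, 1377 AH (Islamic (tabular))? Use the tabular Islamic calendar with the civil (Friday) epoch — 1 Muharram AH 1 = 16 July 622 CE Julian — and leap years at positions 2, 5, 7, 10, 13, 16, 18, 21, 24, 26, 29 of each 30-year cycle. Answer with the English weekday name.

Tuesday

Equivalently 25 February 1958 Gregorian, JDN 2436260.
2436260 ≡ 1 (mod 7); counting from Monday = 0 gives Tuesday.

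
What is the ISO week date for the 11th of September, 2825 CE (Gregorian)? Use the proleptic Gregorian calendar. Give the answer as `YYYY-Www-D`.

2825-W37-4

The weekday is Thursday (ISO weekday 4).
That Thursday belongs to ISO week 37 of ISO year 2825.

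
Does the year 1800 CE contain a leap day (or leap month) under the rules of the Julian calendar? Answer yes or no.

1800 mod 4 = 0, so it is a leap year in the Julian calendar.

yes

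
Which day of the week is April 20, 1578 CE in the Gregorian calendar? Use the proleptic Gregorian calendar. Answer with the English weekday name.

Thursday

2297522 ≡ 3 (mod 7); counting from Monday = 0 gives Thursday.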